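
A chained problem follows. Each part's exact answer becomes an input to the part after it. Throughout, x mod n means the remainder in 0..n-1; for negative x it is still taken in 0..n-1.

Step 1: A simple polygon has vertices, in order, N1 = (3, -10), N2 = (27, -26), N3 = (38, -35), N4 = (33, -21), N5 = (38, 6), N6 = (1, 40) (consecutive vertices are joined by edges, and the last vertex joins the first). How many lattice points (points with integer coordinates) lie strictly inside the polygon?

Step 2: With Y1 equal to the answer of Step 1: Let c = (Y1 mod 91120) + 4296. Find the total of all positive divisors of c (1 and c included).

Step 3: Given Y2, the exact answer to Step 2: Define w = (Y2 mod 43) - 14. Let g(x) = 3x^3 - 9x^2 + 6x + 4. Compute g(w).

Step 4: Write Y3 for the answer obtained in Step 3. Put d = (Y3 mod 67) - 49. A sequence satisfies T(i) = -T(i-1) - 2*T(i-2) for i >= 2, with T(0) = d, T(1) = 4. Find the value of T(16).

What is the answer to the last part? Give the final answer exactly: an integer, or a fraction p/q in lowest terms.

Step 1: cross terms: (3*-26 - 27*-10)=192, (27*-35 - 38*-26)=43, (38*-21 - 33*-35)=357, (33*6 - 38*-21)=996, (38*40 - 1*6)=1514, (1*-10 - 3*40)=-130; twice the area = |2972| = 2972; area = 1486; boundary points = 8 + 1 + 1 + 1 + 1 + 2 = 14; strictly interior points = area - boundary/2 + 1 = 1480; answer 1480
Step 2: Y1 = 1480; c = 5776; 5776 = 2^4 * 19^2; sigma = (1 + 2 + 4 + 8 + 16) * (1 + 19 + 361) = 31 * 381 = 11811; answer 11811
Step 3: Y2 = 11811; w = 15; 3*(15)^3 - 9*(15)^2 + 6*(15)^1 + 4 = (10125) + (-2025) + (90) + (4) = 8194; answer 8194
Step 4: Y3 = 8194; d = -29; T(2) = -1*(4) - 2*(-29) = 54; iterating: T(2)=54, T(3)=-62, T(4)=-46, T(5)=170, T(6)=-78, T(7)=-262, T(8)=418, T(9)=106, T(10)=-942, T(11)=730, T(12)=1154, T(13)=-2614, T(14)=306, T(15)=4922, T(16)=-5534; answer -5534

-5534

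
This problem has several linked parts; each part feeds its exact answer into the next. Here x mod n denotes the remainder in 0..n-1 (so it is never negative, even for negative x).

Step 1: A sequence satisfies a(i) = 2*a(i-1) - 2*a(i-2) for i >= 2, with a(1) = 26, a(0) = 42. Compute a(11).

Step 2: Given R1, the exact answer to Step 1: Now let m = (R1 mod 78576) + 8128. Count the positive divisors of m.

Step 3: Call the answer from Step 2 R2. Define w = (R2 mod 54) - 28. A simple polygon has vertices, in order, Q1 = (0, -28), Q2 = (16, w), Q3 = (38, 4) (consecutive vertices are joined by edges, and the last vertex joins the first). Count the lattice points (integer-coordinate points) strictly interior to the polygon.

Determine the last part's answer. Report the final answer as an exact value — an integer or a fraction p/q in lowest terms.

Step 1: a(2) = 2*(26) - 2*(42) = -32; iterating: a(2)=-32, a(3)=-116, a(4)=-168, a(5)=-104, a(6)=128, a(7)=464, a(8)=672, a(9)=416, a(10)=-512, a(11)=-1856; answer -1856
Step 2: R1 = -1856; m = 84848; 84848 = 2^4 * 5303; number of divisors = (4+1) * (1+1) = 10; answer 10
Step 3: R2 = 10; w = -18; cross terms: (0*-18 - 16*-28)=448, (16*4 - 38*-18)=748, (38*-28 - 0*4)=-1064; twice the area = |132| = 132; area = 66; boundary points = 2 + 22 + 2 = 26; strictly interior points = area - boundary/2 + 1 = 54; answer 54

54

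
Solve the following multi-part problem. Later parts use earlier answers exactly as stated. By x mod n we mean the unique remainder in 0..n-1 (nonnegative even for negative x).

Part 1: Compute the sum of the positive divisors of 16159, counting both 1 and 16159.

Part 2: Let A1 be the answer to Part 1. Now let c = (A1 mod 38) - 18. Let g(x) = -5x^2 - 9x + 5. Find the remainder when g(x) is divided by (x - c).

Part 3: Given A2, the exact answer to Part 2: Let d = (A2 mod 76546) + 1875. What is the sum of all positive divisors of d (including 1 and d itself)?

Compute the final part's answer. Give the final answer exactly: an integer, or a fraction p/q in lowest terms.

208650

Part 1: 16159 = 11 * 13 * 113; sigma = (1 + 11) * (1 + 13) * (1 + 113) = 12 * 14 * 114 = 19152; answer 19152
Part 2: A1 = 19152; c = -18; remainder = value at the root: -5*(-18)^2 - 9*(-18)^1 + 5 = (-1620) + (162) + (5) = -1453; answer -1453
Part 3: A2 = -1453; d = 76968; 76968 = 2^3 * 3^2 * 1069; sigma = (1 + 2 + 4 + 8) * (1 + 3 + 9) * (1 + 1069) = 15 * 13 * 1070 = 208650; answer 208650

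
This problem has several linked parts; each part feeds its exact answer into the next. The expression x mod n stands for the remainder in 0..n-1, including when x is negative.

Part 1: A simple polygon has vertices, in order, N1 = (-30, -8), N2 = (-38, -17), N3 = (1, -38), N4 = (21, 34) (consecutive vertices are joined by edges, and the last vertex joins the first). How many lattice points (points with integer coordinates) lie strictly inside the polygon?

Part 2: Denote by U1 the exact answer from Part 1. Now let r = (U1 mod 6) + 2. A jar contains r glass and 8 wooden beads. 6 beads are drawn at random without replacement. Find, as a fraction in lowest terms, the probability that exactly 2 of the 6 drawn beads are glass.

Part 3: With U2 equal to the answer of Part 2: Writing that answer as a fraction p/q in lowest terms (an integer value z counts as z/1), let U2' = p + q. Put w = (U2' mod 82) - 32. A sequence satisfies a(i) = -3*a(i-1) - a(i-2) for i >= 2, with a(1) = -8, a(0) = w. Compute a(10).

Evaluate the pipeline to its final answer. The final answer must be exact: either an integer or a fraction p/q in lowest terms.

59288

Part 1: cross terms: (-30*-17 - -38*-8)=206, (-38*-38 - 1*-17)=1461, (1*34 - 21*-38)=832, (21*-8 - -30*34)=852; twice the area = |3351| = 3351; area = 3351/2; boundary points = 1 + 3 + 4 + 3 = 11; strictly interior points = area - boundary/2 + 1 = 1671; answer 1671
Part 2: U1 = 1671; r = 5; total draws C(13,6) = 1716; favorable C(5,2)*C(8,4) = 700; P = 175/429; answer 175/429
Part 3: U2 = 175/429; threaded value p + q = 604; w = -2; a(2) = -3*(-8) - 1*(-2) = 26; iterating: a(2)=26, a(3)=-70, a(4)=184, a(5)=-482, a(6)=1262, a(7)=-3304, a(8)=8650, a(9)=-22646, a(10)=59288; answer 59288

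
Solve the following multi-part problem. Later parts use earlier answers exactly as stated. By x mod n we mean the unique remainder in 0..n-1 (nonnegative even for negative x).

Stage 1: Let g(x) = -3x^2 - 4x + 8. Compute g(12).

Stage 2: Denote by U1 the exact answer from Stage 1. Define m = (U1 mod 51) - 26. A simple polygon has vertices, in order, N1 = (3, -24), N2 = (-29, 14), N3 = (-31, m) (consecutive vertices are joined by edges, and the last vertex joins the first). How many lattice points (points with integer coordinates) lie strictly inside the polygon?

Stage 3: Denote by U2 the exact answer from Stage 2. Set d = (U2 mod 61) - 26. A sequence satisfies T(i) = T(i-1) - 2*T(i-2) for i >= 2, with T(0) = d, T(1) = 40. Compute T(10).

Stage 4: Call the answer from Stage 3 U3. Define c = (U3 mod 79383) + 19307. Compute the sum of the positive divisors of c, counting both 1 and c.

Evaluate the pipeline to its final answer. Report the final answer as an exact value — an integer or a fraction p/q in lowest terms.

184044

Stage 1: -3*(12)^2 - 4*(12)^1 + 8 = (-432) + (-48) + (8) = -472; answer -472
Stage 2: U1 = -472; m = 12; cross terms: (3*14 - -29*-24)=-654, (-29*12 - -31*14)=86, (-31*-24 - 3*12)=708; twice the area = |140| = 140; area = 70; boundary points = 2 + 2 + 2 = 6; strictly interior points = area - boundary/2 + 1 = 68; answer 68
Stage 3: U2 = 68; d = -19; T(2) = 1*(40) - 2*(-19) = 78; iterating: T(2)=78, T(3)=-2, T(4)=-158, T(5)=-154, T(6)=162, T(7)=470, T(8)=146, T(9)=-794, T(10)=-1086; answer -1086
Stage 4: U3 = -1086; c = 97604; 97604 = 2^2 * 13 * 1877; sigma = (1 + 2 + 4) * (1 + 13) * (1 + 1877) = 7 * 14 * 1878 = 184044; answer 184044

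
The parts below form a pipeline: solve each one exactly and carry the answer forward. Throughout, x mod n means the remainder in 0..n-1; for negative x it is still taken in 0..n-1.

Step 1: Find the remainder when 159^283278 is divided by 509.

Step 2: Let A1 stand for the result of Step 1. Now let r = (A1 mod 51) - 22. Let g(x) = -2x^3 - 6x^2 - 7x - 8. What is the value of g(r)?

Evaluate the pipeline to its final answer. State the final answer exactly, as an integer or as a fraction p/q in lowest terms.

Step 1: squarings mod 509: 159^1=159, 159^2=340, 159^4=57, 159^8=195, 159^16=359, 159^32=104, 159^64=127, 159^128=350, 159^256=340, 159^512=57, 159^1024=195, 159^2048=359, 159^4096=104, 159^8192=127, 159^16384=350, 159^32768=340, 159^65536=57, 159^131072=195, 159^262144=359; 159^283278 = 159^2 * 159^4 * 159^8 * 159^128 * 159^512 * 159^4096 * 159^16384 * 159^262144 = 113 (mod 509); answer 113
Step 2: A1 = 113; r = -11; -2*(-11)^3 - 6*(-11)^2 - 7*(-11)^1 - 8 = (2662) + (-726) + (77) + (-8) = 2005; answer 2005

2005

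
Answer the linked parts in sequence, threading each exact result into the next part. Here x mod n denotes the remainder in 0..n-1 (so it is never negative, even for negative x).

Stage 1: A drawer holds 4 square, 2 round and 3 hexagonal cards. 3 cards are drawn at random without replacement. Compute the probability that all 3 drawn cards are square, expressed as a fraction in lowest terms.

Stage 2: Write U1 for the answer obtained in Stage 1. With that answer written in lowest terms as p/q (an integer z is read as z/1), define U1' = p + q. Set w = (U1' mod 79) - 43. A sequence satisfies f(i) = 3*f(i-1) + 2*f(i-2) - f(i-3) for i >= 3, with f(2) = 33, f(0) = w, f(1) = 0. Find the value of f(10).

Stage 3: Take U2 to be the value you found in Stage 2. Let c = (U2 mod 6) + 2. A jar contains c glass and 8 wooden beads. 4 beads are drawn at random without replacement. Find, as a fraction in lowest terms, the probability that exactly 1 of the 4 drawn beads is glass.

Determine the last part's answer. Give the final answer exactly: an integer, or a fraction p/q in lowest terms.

Stage 1: total draws C(9,3) = 84; favorable C(4,3) = 4; P = 1/21; answer 1/21
Stage 2: U1 = 1/21; threaded value p + q = 22; w = -21; f(3) = 3*(33) + 2*(0) - 1*(-21) = 120; iterating: f(3)=120, f(4)=426, f(5)=1485, f(6)=5187, f(7)=18105, f(8)=63204, f(9)=220635, f(10)=770208; answer 770208
Stage 3: U2 = 770208; c = 2; total draws C(10,4) = 210; favorable C(2,1)*C(8,3) = 112; P = 8/15; answer 8/15

8/15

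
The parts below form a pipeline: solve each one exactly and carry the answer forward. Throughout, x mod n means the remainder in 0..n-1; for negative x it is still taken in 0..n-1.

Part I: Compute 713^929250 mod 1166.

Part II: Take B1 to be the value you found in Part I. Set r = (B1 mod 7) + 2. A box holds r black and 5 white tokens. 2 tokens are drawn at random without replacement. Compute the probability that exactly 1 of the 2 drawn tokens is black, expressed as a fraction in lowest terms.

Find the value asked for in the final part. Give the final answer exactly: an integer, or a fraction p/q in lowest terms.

Part I: squarings mod 1166: 713^1=713, 713^2=1159, 713^4=49, 713^8=69, 713^16=97, 713^32=81, 713^64=731, 713^128=333, 713^256=119, 713^512=169, 713^1024=577, 713^2048=619, 713^4096=713, 713^8192=1159, 713^16384=49, 713^32768=69, 713^65536=97, 713^131072=81, 713^262144=731, 713^524288=333; 713^929250 = 713^2 * 713^32 * 713^64 * 713^128 * 713^256 * 713^1024 * 713^2048 * 713^8192 * 713^131072 * 713^262144 * 713^524288 = 683 (mod 1166); answer 683
Part II: B1 = 683; r = 6; total draws C(11,2) = 55; favorable C(6,1)*C(5,1) = 30; P = 6/11; answer 6/11

6/11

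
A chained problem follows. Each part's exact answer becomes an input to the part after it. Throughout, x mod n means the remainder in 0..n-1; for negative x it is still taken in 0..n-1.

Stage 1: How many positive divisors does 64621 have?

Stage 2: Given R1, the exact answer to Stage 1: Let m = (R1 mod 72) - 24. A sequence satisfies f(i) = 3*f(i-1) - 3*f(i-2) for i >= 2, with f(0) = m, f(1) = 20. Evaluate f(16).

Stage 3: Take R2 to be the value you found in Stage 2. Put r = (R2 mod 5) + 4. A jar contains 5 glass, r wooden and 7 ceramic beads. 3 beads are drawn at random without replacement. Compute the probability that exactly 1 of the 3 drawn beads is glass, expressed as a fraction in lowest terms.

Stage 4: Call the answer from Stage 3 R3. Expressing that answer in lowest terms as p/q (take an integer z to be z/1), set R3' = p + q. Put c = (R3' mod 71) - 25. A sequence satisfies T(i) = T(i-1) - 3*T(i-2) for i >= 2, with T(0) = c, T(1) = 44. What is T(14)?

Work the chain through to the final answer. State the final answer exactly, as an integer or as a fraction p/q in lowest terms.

-20521

Stage 1: 64621 is prime, so its only divisors are 1 and 64621; count = 2; answer 2
Stage 2: R1 = 2; m = -22; f(2) = 3*(20) - 3*(-22) = 126; iterating: f(2)=126, f(3)=318, f(4)=576, f(5)=774, f(6)=594, f(7)=-540, f(8)=-3402, f(9)=-8586, f(10)=-15552, f(11)=-20898, f(12)=-16038, f(13)=14580, f(14)=91854, f(15)=231822, f(16)=419904; answer 419904
Stage 3: R2 = 419904; r = 8; total draws C(20,3) = 1140; favorable C(5,1)*C(15,2) = 525; P = 35/76; answer 35/76
Stage 4: R3 = 35/76; threaded value p + q = 111; c = 15; T(2) = 1*(44) - 3*(15) = -1; iterating: T(2)=-1, T(3)=-133, T(4)=-130, T(5)=269, T(6)=659, T(7)=-148, T(8)=-2125, T(9)=-1681, T(10)=4694, T(11)=9737, T(12)=-4345, T(13)=-33556, T(14)=-20521; answer -20521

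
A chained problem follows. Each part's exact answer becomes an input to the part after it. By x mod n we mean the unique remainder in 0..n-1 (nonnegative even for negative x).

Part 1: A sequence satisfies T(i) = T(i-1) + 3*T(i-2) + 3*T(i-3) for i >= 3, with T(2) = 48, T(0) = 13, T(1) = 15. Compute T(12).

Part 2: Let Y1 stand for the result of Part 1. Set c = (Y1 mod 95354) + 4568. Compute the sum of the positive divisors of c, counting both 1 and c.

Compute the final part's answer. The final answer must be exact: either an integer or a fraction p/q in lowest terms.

34560

Part 1: T(3) = 1*(48) + 3*(15) + 3*(13) = 132; iterating: T(3)=132, T(4)=321, T(5)=861, T(6)=2220, T(7)=5766, T(8)=15009, T(9)=38967, T(10)=101292, T(11)=263220, T(12)=683997; answer 683997
Part 2: Y1 = 683997; c = 21087; 21087 = 3^3 * 11 * 71; sigma = (1 + 3 + 9 + 27) * (1 + 11) * (1 + 71) = 40 * 12 * 72 = 34560; answer 34560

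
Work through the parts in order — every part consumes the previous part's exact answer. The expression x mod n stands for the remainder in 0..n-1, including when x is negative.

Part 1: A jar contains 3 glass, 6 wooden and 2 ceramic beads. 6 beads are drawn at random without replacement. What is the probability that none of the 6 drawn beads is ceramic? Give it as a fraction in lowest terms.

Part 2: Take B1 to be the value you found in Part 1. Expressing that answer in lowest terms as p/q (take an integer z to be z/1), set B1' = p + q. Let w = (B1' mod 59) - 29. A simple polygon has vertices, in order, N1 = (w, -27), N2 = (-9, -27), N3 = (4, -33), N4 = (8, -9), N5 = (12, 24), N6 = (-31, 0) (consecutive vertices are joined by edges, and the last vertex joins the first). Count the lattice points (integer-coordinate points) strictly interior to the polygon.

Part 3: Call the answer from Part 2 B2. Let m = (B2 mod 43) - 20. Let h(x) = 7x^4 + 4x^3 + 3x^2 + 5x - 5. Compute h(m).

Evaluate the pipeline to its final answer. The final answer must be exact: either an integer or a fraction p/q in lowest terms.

43204

Part 1: total draws C(11,6) = 462; favorable C(9,6) = 84; P = 2/11; answer 2/11
Part 2: B1 = 2/11; threaded value p + q = 13; w = -16; cross terms: (-16*-27 - -9*-27)=189, (-9*-33 - 4*-27)=405, (4*-9 - 8*-33)=228, (8*24 - 12*-9)=300, (12*0 - -31*24)=744, (-31*-27 - -16*0)=837; twice the area = |2703| = 2703; area = 2703/2; boundary points = 7 + 1 + 4 + 1 + 1 + 3 = 17; strictly interior points = area - boundary/2 + 1 = 1344; answer 1344
Part 3: B2 = 1344; m = -9; 7*(-9)^4 + 4*(-9)^3 + 3*(-9)^2 + 5*(-9)^1 - 5 = (45927) + (-2916) + (243) + (-45) + (-5) = 43204; answer 43204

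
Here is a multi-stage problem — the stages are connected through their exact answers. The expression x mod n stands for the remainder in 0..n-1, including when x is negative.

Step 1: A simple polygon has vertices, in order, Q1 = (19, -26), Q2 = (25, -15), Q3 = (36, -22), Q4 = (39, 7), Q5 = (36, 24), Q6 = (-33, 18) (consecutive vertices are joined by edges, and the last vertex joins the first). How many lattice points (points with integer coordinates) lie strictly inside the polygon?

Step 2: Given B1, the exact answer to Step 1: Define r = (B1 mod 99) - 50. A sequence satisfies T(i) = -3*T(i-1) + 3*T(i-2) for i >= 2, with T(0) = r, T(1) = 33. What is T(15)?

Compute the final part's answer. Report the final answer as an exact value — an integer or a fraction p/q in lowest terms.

1967210874

Step 1: cross terms: (19*-15 - 25*-26)=365, (25*-22 - 36*-15)=-10, (36*7 - 39*-22)=1110, (39*24 - 36*7)=684, (36*18 - -33*24)=1440, (-33*-26 - 19*18)=516; twice the area = |4105| = 4105; area = 4105/2; boundary points = 1 + 1 + 1 + 1 + 3 + 4 = 11; strictly interior points = area - boundary/2 + 1 = 2048; answer 2048
Step 2: B1 = 2048; r = 18; T(2) = -3*(33) + 3*(18) = -45; iterating: T(2)=-45, T(3)=234, T(4)=-837, T(5)=3213, T(6)=-12150, T(7)=46089, T(8)=-174717, T(9)=662418, T(10)=-2511405, T(11)=9521469, T(12)=-36098622, T(13)=136860273, T(14)=-518876685, T(15)=1967210874; answer 1967210874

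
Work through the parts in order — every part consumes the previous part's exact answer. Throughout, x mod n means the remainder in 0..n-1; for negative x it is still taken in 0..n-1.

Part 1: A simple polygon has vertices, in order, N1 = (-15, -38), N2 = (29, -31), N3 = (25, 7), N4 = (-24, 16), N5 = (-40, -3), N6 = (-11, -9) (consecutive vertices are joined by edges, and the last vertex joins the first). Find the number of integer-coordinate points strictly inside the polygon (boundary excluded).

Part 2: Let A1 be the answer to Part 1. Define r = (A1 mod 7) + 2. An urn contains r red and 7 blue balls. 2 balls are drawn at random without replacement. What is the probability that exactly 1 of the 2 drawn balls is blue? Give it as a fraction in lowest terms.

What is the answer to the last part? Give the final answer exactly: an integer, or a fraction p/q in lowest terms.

Part 1: cross terms: (-15*-31 - 29*-38)=1567, (29*7 - 25*-31)=978, (25*16 - -24*7)=568, (-24*-3 - -40*16)=712, (-40*-9 - -11*-3)=327, (-11*-38 - -15*-9)=283; twice the area = |4435| = 4435; area = 4435/2; boundary points = 1 + 2 + 1 + 1 + 1 + 1 = 7; strictly interior points = area - boundary/2 + 1 = 2215; answer 2215
Part 2: A1 = 2215; r = 5; total draws C(12,2) = 66; favorable C(7,1)*C(5,1) = 35; P = 35/66; answer 35/66

35/66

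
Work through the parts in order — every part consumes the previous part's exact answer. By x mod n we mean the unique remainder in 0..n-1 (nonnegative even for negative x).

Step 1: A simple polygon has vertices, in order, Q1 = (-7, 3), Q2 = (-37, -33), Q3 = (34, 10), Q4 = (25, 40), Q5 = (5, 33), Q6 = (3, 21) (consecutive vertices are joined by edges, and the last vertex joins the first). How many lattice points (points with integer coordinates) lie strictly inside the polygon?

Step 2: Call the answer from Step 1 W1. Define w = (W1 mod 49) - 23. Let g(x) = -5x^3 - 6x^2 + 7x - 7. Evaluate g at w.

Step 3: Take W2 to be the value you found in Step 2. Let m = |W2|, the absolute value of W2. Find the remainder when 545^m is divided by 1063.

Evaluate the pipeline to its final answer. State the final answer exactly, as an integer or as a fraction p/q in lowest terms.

443

Step 1: cross terms: (-7*-33 - -37*3)=342, (-37*10 - 34*-33)=752, (34*40 - 25*10)=1110, (25*33 - 5*40)=625, (5*21 - 3*33)=6, (3*3 - -7*21)=156; twice the area = |2991| = 2991; area = 2991/2; boundary points = 6 + 1 + 3 + 1 + 2 + 2 = 15; strictly interior points = area - boundary/2 + 1 = 1489; answer 1489
Step 2: W1 = 1489; w = -4; -5*(-4)^3 - 6*(-4)^2 + 7*(-4)^1 - 7 = (320) + (-96) + (-28) + (-7) = 189; answer 189
Step 3: W2 = 189; m = 189; squarings mod 1063: 545^1=545, 545^2=448, 545^4=860, 545^8=815, 545^16=913, 545^32=177, 545^64=502, 545^128=73; 545^189 = 545^1 * 545^4 * 545^8 * 545^16 * 545^32 * 545^128 = 443 (mod 1063); answer 443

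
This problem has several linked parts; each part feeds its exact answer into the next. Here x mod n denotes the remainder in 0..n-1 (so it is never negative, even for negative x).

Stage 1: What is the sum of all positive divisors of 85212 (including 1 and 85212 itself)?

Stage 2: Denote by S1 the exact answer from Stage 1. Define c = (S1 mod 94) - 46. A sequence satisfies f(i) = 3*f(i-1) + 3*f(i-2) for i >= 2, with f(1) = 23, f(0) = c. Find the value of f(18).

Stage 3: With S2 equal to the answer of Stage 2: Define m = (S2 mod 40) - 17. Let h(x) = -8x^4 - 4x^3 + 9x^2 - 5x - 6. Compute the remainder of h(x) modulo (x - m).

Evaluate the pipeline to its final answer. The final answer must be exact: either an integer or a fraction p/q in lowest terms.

Stage 1: 85212 = 2^2 * 3^4 * 263; sigma = (1 + 2 + 4) * (1 + 3 + 9 + 27 + 81) * (1 + 263) = 7 * 121 * 264 = 223608; answer 223608
Stage 2: S1 = 223608; c = 30; f(2) = 3*(23) + 3*(30) = 159; iterating: f(2)=159, f(3)=546, f(4)=2115, f(5)=7983, f(6)=30294, f(7)=114831, f(8)=435375, f(9)=1650618, f(10)=6257979, f(11)=23725791, f(12)=89951310, f(13)=341031303, f(14)=1292947839, f(15)=4901937426, f(16)=18584655795, f(17)=70459779663, f(18)=267133306374; answer 267133306374
Stage 3: S2 = 267133306374; m = -3; remainder = value at the root: -8*(-3)^4 - 4*(-3)^3 + 9*(-3)^2 - 5*(-3)^1 - 6 = (-648) + (108) + (81) + (15) + (-6) = -450; answer -450

-450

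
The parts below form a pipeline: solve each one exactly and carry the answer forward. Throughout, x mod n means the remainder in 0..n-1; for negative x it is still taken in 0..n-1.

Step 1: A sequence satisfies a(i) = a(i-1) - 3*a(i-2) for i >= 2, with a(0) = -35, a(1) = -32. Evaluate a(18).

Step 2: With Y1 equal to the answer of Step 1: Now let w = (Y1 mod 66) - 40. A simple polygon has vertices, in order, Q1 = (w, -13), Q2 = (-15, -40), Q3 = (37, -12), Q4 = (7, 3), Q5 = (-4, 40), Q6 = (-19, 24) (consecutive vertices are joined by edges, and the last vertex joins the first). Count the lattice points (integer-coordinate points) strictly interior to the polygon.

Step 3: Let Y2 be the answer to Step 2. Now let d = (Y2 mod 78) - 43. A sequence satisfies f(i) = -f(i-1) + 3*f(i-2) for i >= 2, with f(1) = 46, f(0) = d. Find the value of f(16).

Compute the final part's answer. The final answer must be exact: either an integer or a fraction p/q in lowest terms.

-8653462

Step 1: a(2) = 1*(-32) - 3*(-35) = 73; iterating: a(2)=73, a(3)=169, a(4)=-50, a(5)=-557, a(6)=-407, a(7)=1264, a(8)=2485, a(9)=-1307, a(10)=-8762, a(11)=-4841, a(12)=21445, a(13)=35968, a(14)=-28367, a(15)=-136271, a(16)=-51170, a(17)=357643, a(18)=511153; answer 511153
Step 2: Y1 = 511153; w = 9; cross terms: (9*-40 - -15*-13)=-555, (-15*-12 - 37*-40)=1660, (37*3 - 7*-12)=195, (7*40 - -4*3)=292, (-4*24 - -19*40)=664, (-19*-13 - 9*24)=31; twice the area = |2287| = 2287; area = 2287/2; boundary points = 3 + 4 + 15 + 1 + 1 + 1 = 25; strictly interior points = area - boundary/2 + 1 = 1132; answer 1132
Step 3: Y2 = 1132; d = -3; f(2) = -1*(46) + 3*(-3) = -55; iterating: f(2)=-55, f(3)=193, f(4)=-358, f(5)=937, f(6)=-2011, f(7)=4822, f(8)=-10855, f(9)=25321, f(10)=-57886, f(11)=133849, f(12)=-307507, f(13)=709054, f(14)=-1631575, f(15)=3758737, f(16)=-8653462; answer -8653462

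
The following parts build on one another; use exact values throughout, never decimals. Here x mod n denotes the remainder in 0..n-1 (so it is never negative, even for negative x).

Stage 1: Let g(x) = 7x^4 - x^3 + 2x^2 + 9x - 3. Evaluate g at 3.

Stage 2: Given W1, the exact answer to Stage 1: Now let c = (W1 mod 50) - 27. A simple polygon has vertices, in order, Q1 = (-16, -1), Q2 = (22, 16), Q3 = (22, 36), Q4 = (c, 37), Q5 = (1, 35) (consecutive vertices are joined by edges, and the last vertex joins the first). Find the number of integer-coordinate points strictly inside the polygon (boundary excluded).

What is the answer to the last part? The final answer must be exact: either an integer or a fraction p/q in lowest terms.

757

Stage 1: 7*(3)^4 - 1*(3)^3 + 2*(3)^2 + 9*(3)^1 - 3 = (567) + (-27) + (18) + (27) + (-3) = 582; answer 582
Stage 2: W1 = 582; c = 5; cross terms: (-16*16 - 22*-1)=-234, (22*36 - 22*16)=440, (22*37 - 5*36)=634, (5*35 - 1*37)=138, (1*-1 - -16*35)=559; twice the area = |1537| = 1537; area = 1537/2; boundary points = 1 + 20 + 1 + 2 + 1 = 25; strictly interior points = area - boundary/2 + 1 = 757; answer 757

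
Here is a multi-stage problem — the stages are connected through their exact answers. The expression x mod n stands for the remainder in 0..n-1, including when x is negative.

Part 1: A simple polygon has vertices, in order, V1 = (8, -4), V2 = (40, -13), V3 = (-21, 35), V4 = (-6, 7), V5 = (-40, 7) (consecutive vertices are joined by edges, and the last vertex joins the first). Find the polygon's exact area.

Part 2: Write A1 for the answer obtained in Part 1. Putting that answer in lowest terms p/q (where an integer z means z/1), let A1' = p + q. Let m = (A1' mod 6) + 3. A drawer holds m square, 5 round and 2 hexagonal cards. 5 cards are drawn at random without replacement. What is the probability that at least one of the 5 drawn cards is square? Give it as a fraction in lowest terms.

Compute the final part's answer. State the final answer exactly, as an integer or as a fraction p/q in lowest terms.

422/429

Part 1: cross terms: (8*-13 - 40*-4)=56, (40*35 - -21*-13)=1127, (-21*7 - -6*35)=63, (-6*7 - -40*7)=238, (-40*-4 - 8*7)=104; twice the area = |1588| = 1588; area = 794; answer 794
Part 2: A1 = 794; threaded value p + q = 795; m = 6; total draws C(13,5) = 1287; complement C(7,5) = 21; favorable 1287 - 21 = 1266; P = 422/429; answer 422/429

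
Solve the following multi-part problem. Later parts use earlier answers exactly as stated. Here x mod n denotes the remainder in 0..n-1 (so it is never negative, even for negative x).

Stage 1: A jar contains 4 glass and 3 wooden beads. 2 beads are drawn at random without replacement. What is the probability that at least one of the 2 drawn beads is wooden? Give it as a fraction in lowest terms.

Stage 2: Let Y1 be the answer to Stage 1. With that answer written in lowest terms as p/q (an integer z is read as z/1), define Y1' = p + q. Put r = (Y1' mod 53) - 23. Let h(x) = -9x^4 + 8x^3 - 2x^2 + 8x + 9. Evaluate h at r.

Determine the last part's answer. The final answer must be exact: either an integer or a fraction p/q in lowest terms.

Stage 1: total draws C(7,2) = 21; complement C(4,2) = 6; favorable 21 - 6 = 15; P = 5/7; answer 5/7
Stage 2: Y1 = 5/7; threaded value p + q = 12; r = -11; -9*(-11)^4 + 8*(-11)^3 - 2*(-11)^2 + 8*(-11)^1 + 9 = (-131769) + (-10648) + (-242) + (-88) + (9) = -142738; answer -142738

-142738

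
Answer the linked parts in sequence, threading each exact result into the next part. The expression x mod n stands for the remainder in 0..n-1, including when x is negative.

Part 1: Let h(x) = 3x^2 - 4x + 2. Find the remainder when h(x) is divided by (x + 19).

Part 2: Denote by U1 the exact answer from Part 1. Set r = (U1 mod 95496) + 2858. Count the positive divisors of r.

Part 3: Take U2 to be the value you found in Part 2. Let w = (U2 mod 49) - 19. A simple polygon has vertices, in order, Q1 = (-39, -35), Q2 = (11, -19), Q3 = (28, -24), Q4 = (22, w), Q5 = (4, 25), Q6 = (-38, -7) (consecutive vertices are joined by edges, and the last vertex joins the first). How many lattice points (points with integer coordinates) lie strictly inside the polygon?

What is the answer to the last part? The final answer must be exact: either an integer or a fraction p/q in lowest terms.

Part 1: remainder = value at the root: 3*(-19)^2 - 4*(-19)^1 + 2 = (1083) + (76) + (2) = 1161; answer 1161
Part 2: U1 = 1161; r = 4019; 4019 is prime, so its only divisors are 1 and 4019; count = 2; answer 2
Part 3: U2 = 2; w = -17; cross terms: (-39*-19 - 11*-35)=1126, (11*-24 - 28*-19)=268, (28*-17 - 22*-24)=52, (22*25 - 4*-17)=618, (4*-7 - -38*25)=922, (-38*-35 - -39*-7)=1057; twice the area = |4043| = 4043; area = 4043/2; boundary points = 2 + 1 + 1 + 6 + 2 + 1 = 13; strictly interior points = area - boundary/2 + 1 = 2016; answer 2016

2016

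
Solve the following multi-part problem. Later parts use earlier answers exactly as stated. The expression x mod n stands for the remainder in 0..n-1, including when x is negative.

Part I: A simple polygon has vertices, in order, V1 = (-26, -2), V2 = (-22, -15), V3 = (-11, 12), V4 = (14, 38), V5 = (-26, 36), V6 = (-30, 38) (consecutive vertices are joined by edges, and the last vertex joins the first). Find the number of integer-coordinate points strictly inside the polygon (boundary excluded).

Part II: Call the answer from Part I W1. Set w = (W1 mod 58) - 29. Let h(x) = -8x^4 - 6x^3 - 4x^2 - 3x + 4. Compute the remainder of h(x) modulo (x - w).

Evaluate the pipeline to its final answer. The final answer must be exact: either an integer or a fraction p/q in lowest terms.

Part I: cross terms: (-26*-15 - -22*-2)=346, (-22*12 - -11*-15)=-429, (-11*38 - 14*12)=-586, (14*36 - -26*38)=1492, (-26*38 - -30*36)=92, (-30*-2 - -26*38)=1048; twice the area = |1963| = 1963; area = 1963/2; boundary points = 1 + 1 + 1 + 2 + 2 + 4 = 11; strictly interior points = area - boundary/2 + 1 = 977; answer 977
Part II: W1 = 977; w = 20; remainder = value at the root: -8*(20)^4 - 6*(20)^3 - 4*(20)^2 - 3*(20)^1 + 4 = (-1280000) + (-48000) + (-1600) + (-60) + (4) = -1329656; answer -1329656

-1329656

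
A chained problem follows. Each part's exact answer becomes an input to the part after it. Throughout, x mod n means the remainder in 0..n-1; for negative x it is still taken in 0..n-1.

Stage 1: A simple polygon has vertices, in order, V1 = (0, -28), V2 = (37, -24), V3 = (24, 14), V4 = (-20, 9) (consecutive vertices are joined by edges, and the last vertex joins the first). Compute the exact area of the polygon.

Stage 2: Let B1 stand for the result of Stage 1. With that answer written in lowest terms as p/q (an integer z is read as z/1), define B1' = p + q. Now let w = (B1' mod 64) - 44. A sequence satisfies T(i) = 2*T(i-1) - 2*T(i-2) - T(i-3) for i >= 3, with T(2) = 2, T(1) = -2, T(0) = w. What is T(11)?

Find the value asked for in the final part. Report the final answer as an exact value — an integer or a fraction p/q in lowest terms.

Stage 1: cross terms: (0*-24 - 37*-28)=1036, (37*14 - 24*-24)=1094, (24*9 - -20*14)=496, (-20*-28 - 0*9)=560; twice the area = |3186| = 3186; area = 1593; answer 1593
Stage 2: B1 = 1593; threaded value p + q = 1594; w = 14; T(3) = 2*(2) - 2*(-2) - 1*(14) = -6; iterating: T(3)=-6, T(4)=-14, T(5)=-18, T(6)=-2, T(7)=46, T(8)=114, T(9)=138, T(10)=2, T(11)=-386; answer -386

-386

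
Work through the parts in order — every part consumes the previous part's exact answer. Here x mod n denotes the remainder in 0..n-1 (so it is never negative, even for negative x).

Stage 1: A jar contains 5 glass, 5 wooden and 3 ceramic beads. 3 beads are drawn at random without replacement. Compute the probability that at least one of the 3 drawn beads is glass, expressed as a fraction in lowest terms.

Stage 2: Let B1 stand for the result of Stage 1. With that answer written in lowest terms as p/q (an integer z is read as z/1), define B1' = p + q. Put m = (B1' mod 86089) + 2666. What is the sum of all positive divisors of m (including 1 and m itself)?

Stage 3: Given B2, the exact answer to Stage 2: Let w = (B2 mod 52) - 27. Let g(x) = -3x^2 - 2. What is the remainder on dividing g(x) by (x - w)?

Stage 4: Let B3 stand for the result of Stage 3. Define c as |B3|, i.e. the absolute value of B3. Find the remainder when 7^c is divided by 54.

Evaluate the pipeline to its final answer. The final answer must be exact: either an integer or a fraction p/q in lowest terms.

Stage 1: total draws C(13,3) = 286; complement C(8,3) = 56; favorable 286 - 56 = 230; P = 115/143; answer 115/143
Stage 2: B1 = 115/143; threaded value p + q = 258; m = 2924; 2924 = 2^2 * 17 * 43; sigma = (1 + 2 + 4) * (1 + 17) * (1 + 43) = 7 * 18 * 44 = 5544; answer 5544
Stage 3: B2 = 5544; w = 5; remainder = value at the root: -3*(5)^2 - 2 = (-75) + (-2) = -77; answer -77
Stage 4: B3 = -77; c = 77; squarings mod 54: 7^1=7, 7^2=49, 7^4=25, 7^8=31, 7^16=43, 7^32=13, 7^64=7; 7^77 = 7^1 * 7^4 * 7^8 * 7^64 = 13 (mod 54); answer 13

13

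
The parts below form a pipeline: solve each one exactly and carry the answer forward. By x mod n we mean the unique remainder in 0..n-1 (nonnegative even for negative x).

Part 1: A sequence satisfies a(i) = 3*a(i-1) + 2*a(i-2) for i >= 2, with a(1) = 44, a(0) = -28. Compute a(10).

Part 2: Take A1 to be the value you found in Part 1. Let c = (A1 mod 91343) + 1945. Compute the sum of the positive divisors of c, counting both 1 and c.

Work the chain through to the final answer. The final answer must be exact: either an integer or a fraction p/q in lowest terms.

Part 1: a(2) = 3*(44) + 2*(-28) = 76; iterating: a(2)=76, a(3)=316, a(4)=1100, a(5)=3932, a(6)=13996, a(7)=49852, a(8)=177548, a(9)=632348, a(10)=2252140; answer 2252140
Part 2: A1 = 2252140; c = 61853; 61853 = 11 * 5623; sigma = (1 + 11) * (1 + 5623) = 12 * 5624 = 67488; answer 67488

67488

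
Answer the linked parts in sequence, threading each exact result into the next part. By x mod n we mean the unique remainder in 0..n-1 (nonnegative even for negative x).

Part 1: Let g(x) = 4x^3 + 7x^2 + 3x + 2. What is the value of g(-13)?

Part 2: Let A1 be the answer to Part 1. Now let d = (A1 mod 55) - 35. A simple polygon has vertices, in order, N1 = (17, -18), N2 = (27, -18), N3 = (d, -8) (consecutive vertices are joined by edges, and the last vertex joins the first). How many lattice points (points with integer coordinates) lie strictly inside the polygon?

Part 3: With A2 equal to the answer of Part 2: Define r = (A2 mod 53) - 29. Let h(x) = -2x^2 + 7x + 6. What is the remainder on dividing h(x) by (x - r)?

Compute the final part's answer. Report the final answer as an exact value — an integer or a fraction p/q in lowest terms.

-394

Part 1: 4*(-13)^3 + 7*(-13)^2 + 3*(-13)^1 + 2 = (-8788) + (1183) + (-39) + (2) = -7642; answer -7642
Part 2: A1 = -7642; d = -32; cross terms: (17*-18 - 27*-18)=180, (27*-8 - -32*-18)=-792, (-32*-18 - 17*-8)=712; twice the area = |100| = 100; area = 50; boundary points = 10 + 1 + 1 = 12; strictly interior points = area - boundary/2 + 1 = 45; answer 45
Part 3: A2 = 45; r = 16; remainder = value at the root: -2*(16)^2 + 7*(16)^1 + 6 = (-512) + (112) + (6) = -394; answer -394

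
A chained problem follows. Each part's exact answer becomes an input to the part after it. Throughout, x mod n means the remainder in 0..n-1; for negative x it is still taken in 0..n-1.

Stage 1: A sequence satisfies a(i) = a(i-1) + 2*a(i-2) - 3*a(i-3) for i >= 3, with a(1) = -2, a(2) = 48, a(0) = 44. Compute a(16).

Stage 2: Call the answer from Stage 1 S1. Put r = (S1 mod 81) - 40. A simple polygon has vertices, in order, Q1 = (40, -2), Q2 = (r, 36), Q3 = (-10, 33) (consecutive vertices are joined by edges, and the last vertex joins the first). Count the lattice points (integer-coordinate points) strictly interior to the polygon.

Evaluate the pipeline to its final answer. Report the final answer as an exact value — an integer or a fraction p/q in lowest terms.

212

Stage 1: a(3) = 1*(48) + 2*(-2) - 3*(44) = -88; iterating: a(3)=-88, a(4)=14, a(5)=-306, a(6)=-14, a(7)=-668, a(8)=222, a(9)=-1072, a(10)=1376, a(11)=-1434, a(12)=4534, a(13)=-2462, a(14)=10908, a(15)=-7618, a(16)=21584; answer 21584
Stage 2: S1 = 21584; r = -2; cross terms: (40*36 - -2*-2)=1436, (-2*33 - -10*36)=294, (-10*-2 - 40*33)=-1300; twice the area = |430| = 430; area = 215; boundary points = 2 + 1 + 5 = 8; strictly interior points = area - boundary/2 + 1 = 212; answer 212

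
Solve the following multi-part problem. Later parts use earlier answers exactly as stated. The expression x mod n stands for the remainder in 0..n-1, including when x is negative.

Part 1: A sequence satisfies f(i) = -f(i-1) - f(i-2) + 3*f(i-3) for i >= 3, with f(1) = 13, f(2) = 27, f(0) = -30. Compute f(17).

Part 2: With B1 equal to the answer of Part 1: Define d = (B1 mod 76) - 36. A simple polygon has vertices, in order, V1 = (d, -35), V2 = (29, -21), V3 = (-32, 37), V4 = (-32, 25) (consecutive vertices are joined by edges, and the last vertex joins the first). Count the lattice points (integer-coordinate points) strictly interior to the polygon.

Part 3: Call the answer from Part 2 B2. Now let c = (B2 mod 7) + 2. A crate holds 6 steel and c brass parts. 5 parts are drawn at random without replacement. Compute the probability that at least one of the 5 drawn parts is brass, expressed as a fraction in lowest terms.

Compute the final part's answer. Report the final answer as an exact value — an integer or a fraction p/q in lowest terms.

Part 1: f(3) = -1*(27) - 1*(13) + 3*(-30) = -130; iterating: f(3)=-130, f(4)=142, f(5)=69, f(6)=-601, f(7)=958, f(8)=-150, f(9)=-2611, f(10)=5635, f(11)=-3474, f(12)=-9994, f(13)=30373, f(14)=-30801, f(15)=-29554, f(16)=151474, f(17)=-214323; answer -214323
Part 2: B1 = -214323; d = 37; cross terms: (37*-21 - 29*-35)=238, (29*37 - -32*-21)=401, (-32*25 - -32*37)=384, (-32*-35 - 37*25)=195; twice the area = |1218| = 1218; area = 609; boundary points = 2 + 1 + 12 + 3 = 18; strictly interior points = area - boundary/2 + 1 = 601; answer 601
Part 3: B2 = 601; c = 8; total draws C(14,5) = 2002; complement C(6,5) = 6; favorable 2002 - 6 = 1996; P = 998/1001; answer 998/1001

998/1001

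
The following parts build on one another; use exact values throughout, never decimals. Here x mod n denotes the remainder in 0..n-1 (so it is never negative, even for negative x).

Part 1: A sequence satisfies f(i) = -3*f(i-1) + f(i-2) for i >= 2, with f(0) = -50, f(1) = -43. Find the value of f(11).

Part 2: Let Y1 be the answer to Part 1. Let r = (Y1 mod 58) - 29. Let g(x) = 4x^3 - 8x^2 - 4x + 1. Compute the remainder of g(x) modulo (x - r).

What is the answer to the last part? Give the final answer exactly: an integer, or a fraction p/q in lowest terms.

Part 1: f(2) = -3*(-43) + 1*(-50) = 79; iterating: f(2)=79, f(3)=-280, f(4)=919, f(5)=-3037, f(6)=10030, f(7)=-33127, f(8)=109411, f(9)=-361360, f(10)=1193491, f(11)=-3941833; answer -3941833
Part 2: Y1 = -3941833; r = -8; remainder = value at the root: 4*(-8)^3 - 8*(-8)^2 - 4*(-8)^1 + 1 = (-2048) + (-512) + (32) + (1) = -2527; answer -2527

-2527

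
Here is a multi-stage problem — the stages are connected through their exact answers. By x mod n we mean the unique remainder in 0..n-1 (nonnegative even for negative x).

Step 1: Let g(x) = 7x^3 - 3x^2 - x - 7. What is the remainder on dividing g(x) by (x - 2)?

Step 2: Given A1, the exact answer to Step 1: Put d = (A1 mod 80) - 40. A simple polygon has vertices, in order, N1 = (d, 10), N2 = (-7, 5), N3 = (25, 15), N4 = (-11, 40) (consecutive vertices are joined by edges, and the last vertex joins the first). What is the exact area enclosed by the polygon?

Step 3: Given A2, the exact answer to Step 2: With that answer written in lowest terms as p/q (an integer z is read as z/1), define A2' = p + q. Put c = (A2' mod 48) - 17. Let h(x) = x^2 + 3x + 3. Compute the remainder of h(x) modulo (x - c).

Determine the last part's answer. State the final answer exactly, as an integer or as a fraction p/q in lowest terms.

57

Step 1: remainder = value at the root: 7*(2)^3 - 3*(2)^2 - 1*(2)^1 - 7 = (56) + (-12) + (-2) + (-7) = 35; answer 35
Step 2: A1 = 35; d = -5; cross terms: (-5*5 - -7*10)=45, (-7*15 - 25*5)=-230, (25*40 - -11*15)=1165, (-11*10 - -5*40)=90; twice the area = |1070| = 1070; area = 535; answer 535
Step 3: A2 = 535; threaded value p + q = 536; c = -9; remainder = value at the root: 1*(-9)^2 + 3*(-9)^1 + 3 = (81) + (-27) + (3) = 57; answer 57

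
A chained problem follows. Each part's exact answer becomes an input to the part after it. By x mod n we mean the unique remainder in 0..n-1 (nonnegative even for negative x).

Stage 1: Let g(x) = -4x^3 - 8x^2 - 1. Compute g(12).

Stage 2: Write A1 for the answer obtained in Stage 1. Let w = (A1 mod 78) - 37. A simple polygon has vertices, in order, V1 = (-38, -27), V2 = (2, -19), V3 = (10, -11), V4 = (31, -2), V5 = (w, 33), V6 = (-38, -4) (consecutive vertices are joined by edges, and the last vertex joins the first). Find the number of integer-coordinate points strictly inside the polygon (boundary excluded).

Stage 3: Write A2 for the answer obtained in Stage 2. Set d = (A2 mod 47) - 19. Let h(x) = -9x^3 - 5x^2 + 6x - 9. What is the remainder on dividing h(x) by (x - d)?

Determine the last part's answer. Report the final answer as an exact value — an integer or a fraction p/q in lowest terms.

Stage 1: -4*(12)^3 - 8*(12)^2 - 1 = (-6912) + (-1152) + (-1) = -8065; answer -8065
Stage 2: A1 = -8065; w = 10; cross terms: (-38*-19 - 2*-27)=776, (2*-11 - 10*-19)=168, (10*-2 - 31*-11)=321, (31*33 - 10*-2)=1043, (10*-4 - -38*33)=1214, (-38*-27 - -38*-4)=874; twice the area = |4396| = 4396; area = 2198; boundary points = 8 + 8 + 3 + 7 + 1 + 23 = 50; strictly interior points = area - boundary/2 + 1 = 2174; answer 2174
Stage 3: A2 = 2174; d = -7; remainder = value at the root: -9*(-7)^3 - 5*(-7)^2 + 6*(-7)^1 - 9 = (3087) + (-245) + (-42) + (-9) = 2791; answer 2791

2791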